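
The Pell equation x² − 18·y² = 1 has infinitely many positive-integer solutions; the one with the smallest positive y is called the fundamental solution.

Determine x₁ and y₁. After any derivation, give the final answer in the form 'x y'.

17 4

d=18: √d = [4; 4,8] (ℓ=2, even), read p_1/q_1
k=0  a_k=4  p_k/q_k = 4/1
k=1  a_k=4  p_k/q_k = 17/4
fundamental: x₁=17, y₁=4  (since 289 − 18·16 = 1)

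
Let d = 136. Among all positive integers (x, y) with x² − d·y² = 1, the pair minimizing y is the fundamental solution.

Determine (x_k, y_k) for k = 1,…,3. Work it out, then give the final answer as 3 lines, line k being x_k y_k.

35 3
2449 210
171395 14697

√136 → a₀=11, period (1,1,1,22); ℓ=4 even so k=3
step 0: (11, 1)  from 11·(1,0) + (0,1)
…
step 2: (23, 2)  from 1·(12,1) + (11,1)
step 3: (35, 3)  from 1·(23,2) + (12,1)
(x₁, y₁) = (35, 3);  35² − 136·3² = 1 ✓
n=2: (35,3)∘(35,3) = (35·35+136·3·3, 35·3+3·35) = (2449,210)
n=3: (2449,210)∘(35,3) = (35·2449+136·3·210, 35·210+3·2449) = (171395,14697)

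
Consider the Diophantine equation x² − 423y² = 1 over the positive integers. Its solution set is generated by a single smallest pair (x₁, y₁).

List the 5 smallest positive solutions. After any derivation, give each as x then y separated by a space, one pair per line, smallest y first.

√423 = [20; 1,1,3,4,3,1,1,40, …], period ℓ=8 (even) → k=7
k=0  a_k=20  p_k/q_k = 20/1
k=1  a_k=1  p_k/q_k = 21/1
…
k=3  a_k=3  p_k/q_k = 144/7
…
k=6  a_k=1  p_k/q_k = 2612/127
k=7  a_k=1  p_k/q_k = 4607/224
fundamental: x₁=4607, y₁=224  (since 21224449 − 423·50176 = 1)
(x_2, y_2) = (4607·4607 + 423·224·224, 4607·224 + 224·4607) = (42448897, 2063936)
(x_3, y_3) = (4607·42448897 + 423·224·2063936, 4607·2063936 + 224·42448897) = (391124132351, 19017106080)
(x_4, y_4) = (4607·391124132351 + 423·224·19017106080, 4607·19017106080 + 224·391124132351) = (3603817713033217, 175223613357184)
(x_5, y_5) = (4607·3603817713033217 + 423·224·175223613357184, 4607·175223613357184 + 224·3603817713033217) = (33205576016763929087, 1614510354455987296)

4607 224
42448897 2063936
391124132351 19017106080
3603817713033217 175223613357184
33205576016763929087 1614510354455987296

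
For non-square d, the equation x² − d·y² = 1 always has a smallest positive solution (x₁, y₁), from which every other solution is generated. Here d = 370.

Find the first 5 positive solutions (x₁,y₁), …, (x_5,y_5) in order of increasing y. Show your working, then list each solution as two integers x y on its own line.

213859 11118
91471343761 4755368724
39123940210553539 2033956799880714
16734013458886067250241 869959934526623861928
7157438768568706971928026499 372097523273824548176239590

√370 → a₀=19, period (4,4,38); ℓ=3 odd so k=5
a_0=19:  p_0=19·1+0=19,  q_0=19·0+1=1
a_1=4:  p_1=4·19+1=77,  q_1=4·1+0=4
a_2=4:  p_2=4·77+19=327,  q_2=4·4+1=17
…
a_4=4:  p_4=4·12503+327=50339,  q_4=4·650+17=2617
a_5=4:  p_5=4·50339+12503=213859,  q_5=4·2617+650=11118
fundamental: x₁=213859, y₁=11118  (since 45735671881 − 370·123609924 = 1)
(x_2, y_2) = (213859·213859 + 370·11118·11118, 213859·11118 + 11118·213859) = (91471343761, 4755368724)
(x_3, y_3) = (213859·91471343761 + 370·11118·4755368724, 213859·4755368724 + 11118·91471343761) = (39123940210553539, 2033956799880714)
(x_4, y_4) = (213859·39123940210553539 + 370·11118·2033956799880714, 213859·2033956799880714 + 11118·39123940210553539) = (16734013458886067250241, 869959934526623861928)
(x_5, y_5) = (213859·16734013458886067250241 + 370·11118·869959934526623861928, 213859·869959934526623861928 + 11118·16734013458886067250241) = (7157438768568706971928026499, 372097523273824548176239590)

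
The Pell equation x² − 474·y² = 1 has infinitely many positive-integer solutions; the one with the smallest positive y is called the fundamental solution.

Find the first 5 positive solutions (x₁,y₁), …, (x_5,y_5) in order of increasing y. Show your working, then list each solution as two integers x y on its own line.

[21; 1,3,2,1,1,…,3,1,42] for √474; ℓ=14 ⇒ convergent index 13
step 0: (21, 1)  from 21·(1,0) + (0,1)
step 1: (22, 1)  from 1·(21,1) + (1,0)
step 2: (87, 4)  from 3·(22,1) + (21,1)
…
step 4: (283, 13)  from 1·(196,9) + (87,4)
step 5: (479, 22)  from 1·(283,13) + (196,9)
step 6: (762, 35)  from 1·(479,22) + (283,13)
step 7: (5051, 232)  from 6·(762,35) + (479,22)
step 8: (5813, 267)  from 1·(5051,232) + (762,35)
…
step 10: (16677, 766)  from 1·(10864,499) + (5813,267)
step 11: (44218, 2031)  from 2·(16677,766) + (10864,499)
step 12: (149331, 6859)  from 3·(44218,2031) + (16677,766)
step 13: (193549, 8890)  from 1·(149331,6859) + (44218,2031)
(x₁, y₁) = (193549, 8890);  193549² − 474·8890² = 1 ✓
(x_2, y_2) = (193549·193549 + 474·8890·8890, 193549·8890 + 8890·193549) = (74922430801, 3441301220)
(x_3, y_3) = (193549·74922430801 + 474·8890·3441301220, 193549·3441301220 + 8890·74922430801) = (29002323118011949, 1332120819650670)
(x_4, y_4) = (193549·29002323118011949 + 474·8890·1332120819650670, 193549·1332120819650670 + 8890·29002323118011949) = (11226741274261267003201, 515661305041693754440)
(x_5, y_5) = (193549·11226741274261267003201 + 474·8890·515661305041693754440, 193549·515661305041693754440 + 8890·11226741274261267003201) = (4345849093754985611287088749, 199611459857697448136564450)

193549 8890
74922430801 3441301220
29002323118011949 1332120819650670
11226741274261267003201 515661305041693754440
4345849093754985611287088749 199611459857697448136564450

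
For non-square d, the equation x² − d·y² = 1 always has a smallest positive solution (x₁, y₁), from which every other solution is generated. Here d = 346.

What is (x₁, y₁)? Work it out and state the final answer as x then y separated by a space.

√346 = [18; 1,1,1,1,36, …], period ℓ=5 (odd) → k=9
k=0  a_k=18  p_k/q_k = 18/1
k=1  a_k=1  p_k/q_k = 19/1
k=2  a_k=1  p_k/q_k = 37/2
…
k=4  a_k=1  p_k/q_k = 93/5
…
k=8  a_k=1  p_k/q_k = 10398/559
k=9  a_k=1  p_k/q_k = 17299/930
fundamental: x₁=17299, y₁=930  (since 299255401 − 346·864900 = 1)

17299 930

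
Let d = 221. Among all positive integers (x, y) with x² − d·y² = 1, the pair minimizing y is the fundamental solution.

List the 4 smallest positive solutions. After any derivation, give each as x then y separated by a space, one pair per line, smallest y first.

1665 112
5544449 372960
18463013505 1241956688
61481829427201 4135715398080

d=221: √d = [14; 1,6,2,6,1,28] (ℓ=6, even), read p_5/q_5
a_0=14:  p_0=14·1+0=14,  q_0=14·0+1=1
a_1=1:  p_1=1·14+1=15,  q_1=1·1+0=1
…
a_3=2:  p_3=2·104+15=223,  q_3=2·7+1=15
a_4=6:  p_4=6·223+104=1442,  q_4=6·15+7=97
a_5=1:  p_5=1·1442+223=1665,  q_5=1·97+15=112
(x₁, y₁) = (1665, 112);  1665² − 221·112² = 1 ✓
(x_2, y_2) = (1665·1665 + 221·112·112, 1665·112 + 112·1665) = (5544449, 372960)
(x_3, y_3) = (1665·5544449 + 221·112·372960, 1665·372960 + 112·5544449) = (18463013505, 1241956688)
(x_4, y_4) = (1665·18463013505 + 221·112·1241956688, 1665·1241956688 + 112·18463013505) = (61481829427201, 4135715398080)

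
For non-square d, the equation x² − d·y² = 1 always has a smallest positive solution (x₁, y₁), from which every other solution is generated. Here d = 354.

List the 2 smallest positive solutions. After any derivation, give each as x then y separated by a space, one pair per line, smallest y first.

258065 13716
133195088449 7079239080

d=354: √d = [18; 1,4,2,2,18,2,2,4,1,36] (ℓ=10, even), read p_9/q_9
a_0=18:  p_0=18·1+0=18,  q_0=18·0+1=1
a_1=1:  p_1=1·18+1=19,  q_1=1·1+0=1
a_2=4:  p_2=4·19+18=94,  q_2=4·1+1=5
a_3=2:  p_3=2·94+19=207,  q_3=2·5+1=11
a_4=2:  p_4=2·207+94=508,  q_4=2·11+5=27
a_5=18:  p_5=18·508+207=9351,  q_5=18·27+11=497
a_6=2:  p_6=2·9351+508=19210,  q_6=2·497+27=1021
a_7=2:  p_7=2·19210+9351=47771,  q_7=2·1021+497=2539
a_8=4:  p_8=4·47771+19210=210294,  q_8=4·2539+1021=11177
a_9=1:  p_9=1·210294+47771=258065,  q_9=1·11177+2539=13716
(x₁, y₁) = (258065, 13716);  258065² − 354·13716² = 1 ✓
n=2: (258065,13716)∘(258065,13716) = (258065·258065+354·13716·13716, 258065·13716+13716·258065) = (133195088449,7079239080)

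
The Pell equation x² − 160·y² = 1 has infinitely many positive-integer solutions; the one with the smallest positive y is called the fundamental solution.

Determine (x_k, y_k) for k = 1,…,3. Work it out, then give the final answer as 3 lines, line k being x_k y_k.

[12; 1,1,1,5,1,1,1,24] for √160; ℓ=8 ⇒ convergent index 7
a_0=12:  p_0=12·1+0=12,  q_0=12·0+1=1
…
a_2=1:  p_2=1·13+12=25,  q_2=1·1+1=2
…
a_4=5:  p_4=5·38+25=215,  q_4=5·3+2=17
…
a_6=1:  p_6=1·253+215=468,  q_6=1·20+17=37
a_7=1:  p_7=1·468+253=721,  q_7=1·37+20=57
(x₁, y₁) = (721, 57);  721² − 160·57² = 1 ✓
(721+57√160)^2 = 1039681 + 82194√160
(721+57√160)^3 = 1499219281 + 118523691√160

721 57
1039681 82194
1499219281 118523691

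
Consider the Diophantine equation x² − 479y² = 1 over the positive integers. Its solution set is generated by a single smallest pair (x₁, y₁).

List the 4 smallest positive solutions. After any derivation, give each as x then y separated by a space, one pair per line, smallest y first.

√479 = [21; 1,7,1,3,2,21,2,3,1,7,1,42, …], period ℓ=12 (even) → k=11
a_0=21:  p_0=21·1+0=21,  q_0=21·0+1=1
a_1=1:  p_1=1·21+1=22,  q_1=1·1+0=1
a_2=7:  p_2=7·22+21=175,  q_2=7·1+1=8
a_3=1:  p_3=1·175+22=197,  q_3=1·8+1=9
…
a_5=2:  p_5=2·766+197=1729,  q_5=2·35+9=79
a_6=21:  p_6=21·1729+766=37075,  q_6=21·79+35=1694
a_7=2:  p_7=2·37075+1729=75879,  q_7=2·1694+79=3467
a_8=3:  p_8=3·75879+37075=264712,  q_8=3·3467+1694=12095
…
a_10=7:  p_10=7·340591+264712=2648849,  q_10=7·15562+12095=121029
a_11=1:  p_11=1·2648849+340591=2989440,  q_11=1·121029+15562=136591
(x₁, y₁) = (2989440, 136591);  2989440² − 479·136591² = 1 ✓
(x_2, y_2) = (2989440·2989440 + 479·136591·136591, 2989440·136591 + 136591·2989440) = (17873503027199, 816661198080)
(x_3, y_3) = (2989440·17873503027199 + 479·136591·816661198080, 2989440·816661198080 + 136591·17873503027199) = (106863529779256567680, 4882719303976413809)
(x_4, y_4) = (2989440·106863529779256567680 + 479·136591·4882719303976413809, 2989440·4882719303976413809 + 136591·106863529779256567680) = (638924220926583633867571201, 29193192792157684333155840)

2989440 136591
17873503027199 816661198080
106863529779256567680 4882719303976413809
638924220926583633867571201 29193192792157684333155840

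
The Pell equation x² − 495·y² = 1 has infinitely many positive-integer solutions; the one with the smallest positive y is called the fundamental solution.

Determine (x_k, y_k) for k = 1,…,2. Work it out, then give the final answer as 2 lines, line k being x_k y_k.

d=495: √d = [22; 4,44] (ℓ=2, even), read p_1/q_1
k=0  a_k=22  p_k/q_k = 22/1
k=1  a_k=4  p_k/q_k = 89/4
(x₁, y₁) = (89, 4);  89² − 495·4² = 1 ✓
k=2:  x_2 = 89·89+495·4·4 = 15841,  y_2 = 89·4+4·89 = 712

89 4
15841 712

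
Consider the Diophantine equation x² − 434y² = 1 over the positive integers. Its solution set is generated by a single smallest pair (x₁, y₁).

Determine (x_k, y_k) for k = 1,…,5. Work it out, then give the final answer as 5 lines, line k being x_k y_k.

125 6
31249 1500
7812125 374994
1953000001 93747000
488242188125 23436375006

√434 → a₀=20, period (1,4,1,40); ℓ=4 even so k=3
k=0  a_k=20  p_k/q_k = 20/1
…
k=2  a_k=4  p_k/q_k = 104/5
k=3  a_k=1  p_k/q_k = 125/6
(x₁, y₁) = (125, 6);  125² − 434·6² = 1 ✓
k=2:  x_2 = 125·125+434·6·6 = 31249,  y_2 = 125·6+6·125 = 1500
k=3:  x_3 = 125·31249+434·6·1500 = 7812125,  y_3 = 125·1500+6·31249 = 374994
k=4:  x_4 = 125·7812125+434·6·374994 = 1953000001,  y_4 = 125·374994+6·7812125 = 93747000
k=5:  x_5 = 125·1953000001+434·6·93747000 = 488242188125,  y_5 = 125·93747000+6·1953000001 = 23436375006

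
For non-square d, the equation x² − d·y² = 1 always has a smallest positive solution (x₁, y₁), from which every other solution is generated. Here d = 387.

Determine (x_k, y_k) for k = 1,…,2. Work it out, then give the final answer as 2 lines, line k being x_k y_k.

[19; 1,2,19,2,1,38] for √387; ℓ=6 ⇒ convergent index 5
step 0: (19, 1)  from 19·(1,0) + (0,1)
step 1: (20, 1)  from 1·(19,1) + (1,0)
step 2: (59, 3)  from 2·(20,1) + (19,1)
step 3: (1141, 58)  from 19·(59,3) + (20,1)
step 4: (2341, 119)  from 2·(1141,58) + (59,3)
step 5: (3482, 177)  from 1·(2341,119) + (1141,58)
(x₁, y₁) = (3482, 177);  3482² − 387·177² = 1 ✓
k=2:  x_2 = 3482·3482+387·177·177 = 24248647,  y_2 = 3482·177+177·3482 = 1232628

3482 177
24248647 1232628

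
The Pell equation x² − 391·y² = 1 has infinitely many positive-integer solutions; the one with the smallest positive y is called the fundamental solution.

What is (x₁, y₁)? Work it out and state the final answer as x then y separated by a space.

7338680 371133

√391 → a₀=19, period (1,3,2,2,1,…,3,1,38); ℓ=16 even so k=15
i=0: a=19 ⇒ p=19, q=1
i=1: a=1 ⇒ p=20, q=1
i=2: a=3 ⇒ p=79, q=4
i=3: a=2 ⇒ p=178, q=9
i=4: a=2 ⇒ p=435, q=22
i=5: a=1 ⇒ p=613, q=31
i=6: a=1 ⇒ p=1048, q=53
i=7: a=2 ⇒ p=2709, q=137
i=8: a=19 ⇒ p=52519, q=2656
i=9: a=2 ⇒ p=107747, q=5449
i=10: a=1 ⇒ p=160266, q=8105
i=11: a=1 ⇒ p=268013, q=13554
i=12: a=2 ⇒ p=696292, q=35213
…
i=14: a=3 ⇒ p=5678083, q=287153
i=15: a=1 ⇒ p=7338680, q=371133
(x₁, y₁) = (7338680, 371133);  7338680² − 391·371133² = 1 ✓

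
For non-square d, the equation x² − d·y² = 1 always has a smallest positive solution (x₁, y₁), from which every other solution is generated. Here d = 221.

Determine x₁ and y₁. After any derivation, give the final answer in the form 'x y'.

[14; 1,6,2,6,1,28] for √221; ℓ=6 ⇒ convergent index 5
k=0  a_k=14  p_k/q_k = 14/1
k=1  a_k=1  p_k/q_k = 15/1
…
k=4  a_k=6  p_k/q_k = 1442/97
k=5  a_k=1  p_k/q_k = 1665/112
→ (1665, 112).  Check: 1665²=2772225, 221·112²=2772224, difference 1.

1665 112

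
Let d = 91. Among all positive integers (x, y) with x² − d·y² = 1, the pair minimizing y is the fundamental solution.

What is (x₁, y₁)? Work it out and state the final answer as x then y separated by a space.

√91 = [9; 1,1,5,1,5,1,1,18, …], period ℓ=8 (even) → k=7
k=0  a_k=9  p_k/q_k = 9/1
k=1  a_k=1  p_k/q_k = 10/1
k=2  a_k=1  p_k/q_k = 19/2
…
k=4  a_k=1  p_k/q_k = 124/13
k=5  a_k=5  p_k/q_k = 725/76
k=6  a_k=1  p_k/q_k = 849/89
k=7  a_k=1  p_k/q_k = 1574/165
→ (1574, 165).  Check: 1574²=2477476, 91·165²=2477475, difference 1.

1574 165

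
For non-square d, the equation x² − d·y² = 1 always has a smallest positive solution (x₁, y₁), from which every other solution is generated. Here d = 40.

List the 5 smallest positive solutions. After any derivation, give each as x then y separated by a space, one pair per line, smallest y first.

19 3
721 114
27379 4329
1039681 164388
39480499 6242415

d=40: √d = [6; 3,12] (ℓ=2, even), read p_1/q_1
k=0  a_k=6  p_k/q_k = 6/1
k=1  a_k=3  p_k/q_k = 19/3
fundamental: x₁=19, y₁=3  (since 361 − 40·9 = 1)
k=2:  x_2 = 19·19+40·3·3 = 721,  y_2 = 19·3+3·19 = 114
k=3:  x_3 = 19·721+40·3·114 = 27379,  y_3 = 19·114+3·721 = 4329
k=4:  x_4 = 19·27379+40·3·4329 = 1039681,  y_4 = 19·4329+3·27379 = 164388
k=5:  x_5 = 19·1039681+40·3·164388 = 39480499,  y_5 = 19·164388+3·1039681 = 6242415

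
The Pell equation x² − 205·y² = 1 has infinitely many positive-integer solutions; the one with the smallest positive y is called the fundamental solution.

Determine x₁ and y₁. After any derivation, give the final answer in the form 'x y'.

√205 → a₀=14, period (3,6,1,4,1,6,3,28); ℓ=8 even so k=7
i=0: a=14 ⇒ p=14, q=1
i=1: a=3 ⇒ p=43, q=3
i=2: a=6 ⇒ p=272, q=19
…
i=4: a=4 ⇒ p=1532, q=107
i=5: a=1 ⇒ p=1847, q=129
i=6: a=6 ⇒ p=12614, q=881
i=7: a=3 ⇒ p=39689, q=2772
fundamental: x₁=39689, y₁=2772  (since 1575216721 − 205·7683984 = 1)

39689 2772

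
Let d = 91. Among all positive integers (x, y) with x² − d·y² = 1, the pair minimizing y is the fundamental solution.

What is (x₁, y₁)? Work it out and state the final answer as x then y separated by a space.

√91 → a₀=9, period (1,1,5,1,5,1,1,18); ℓ=8 even so k=7
i=0: a=9 ⇒ p=9, q=1
…
i=2: a=1 ⇒ p=19, q=2
…
i=4: a=1 ⇒ p=124, q=13
i=5: a=5 ⇒ p=725, q=76
i=6: a=1 ⇒ p=849, q=89
i=7: a=1 ⇒ p=1574, q=165
fundamental: x₁=1574, y₁=165  (since 2477476 − 91·27225 = 1)

1574 165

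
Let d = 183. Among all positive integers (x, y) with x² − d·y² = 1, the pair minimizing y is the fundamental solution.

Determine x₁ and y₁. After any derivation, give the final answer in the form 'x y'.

487 36

√183 → a₀=13, period (1,1,8,1,1,26); ℓ=6 even so k=5
k=0  a_k=13  p_k/q_k = 13/1
…
k=3  a_k=8  p_k/q_k = 230/17
k=4  a_k=1  p_k/q_k = 257/19
k=5  a_k=1  p_k/q_k = 487/36
(x₁, y₁) = (487, 36);  487² − 183·36² = 1 ✓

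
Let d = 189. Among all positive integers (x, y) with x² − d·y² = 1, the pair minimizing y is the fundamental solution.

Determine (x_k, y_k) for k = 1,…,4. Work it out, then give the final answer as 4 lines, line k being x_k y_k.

55 4
6049 440
665335 48396
73180801 5323120

[13; 1,2,1,26] for √189; ℓ=4 ⇒ convergent index 3
i=0: a=13 ⇒ p=13, q=1
i=1: a=1 ⇒ p=14, q=1
i=2: a=2 ⇒ p=41, q=3
i=3: a=1 ⇒ p=55, q=4
fundamental: x₁=55, y₁=4  (since 3025 − 189·16 = 1)
n=2: (55,4)∘(55,4) = (55·55+189·4·4, 55·4+4·55) = (6049,440)
n=3: (6049,440)∘(55,4) = (55·6049+189·4·440, 55·440+4·6049) = (665335,48396)
n=4: (665335,48396)∘(55,4) = (55·665335+189·4·48396, 55·48396+4·665335) = (73180801,5323120)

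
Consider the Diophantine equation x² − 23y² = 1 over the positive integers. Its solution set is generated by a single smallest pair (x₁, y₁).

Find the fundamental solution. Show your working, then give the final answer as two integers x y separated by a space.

√23 → a₀=4, period (1,3,1,8); ℓ=4 even so k=3
a_0=4:  p_0=4·1+0=4,  q_0=4·0+1=1
…
a_2=3:  p_2=3·5+4=19,  q_2=3·1+1=4
a_3=1:  p_3=1·19+5=24,  q_3=1·4+1=5
(x₁, y₁) = (24, 5);  24² − 23·5² = 1 ✓

24 5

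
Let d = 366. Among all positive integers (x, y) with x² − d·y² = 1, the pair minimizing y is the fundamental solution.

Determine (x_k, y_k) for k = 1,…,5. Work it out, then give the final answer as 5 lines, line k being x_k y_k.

√366 → a₀=19, period (7,1,1,1,2,12,2,1,1,1,7,38); ℓ=12 even so k=11
k=0  a_k=19  p_k/q_k = 19/1
…
k=5  a_k=2  p_k/q_k = 1167/61
k=6  a_k=12  p_k/q_k = 14444/755
…
k=8  a_k=1  p_k/q_k = 44499/2326
…
k=10  a_k=1  p_k/q_k = 119053/6223
k=11  a_k=7  p_k/q_k = 907925/47458
(x₁, y₁) = (907925, 47458);  907925² − 366·47458² = 1 ✓
k=2:  x_2 = 907925·907925+366·47458·47458 = 1648655611249,  y_2 = 907925·47458+47458·907925 = 86176609300
k=3:  x_3 = 907925·1648655611249+366·47458·86176609300 = 2993711291685588725,  y_3 = 907925·86176609300+47458·1648655611249 = 156483795997357542
k=4:  x_4 = 907925·2993711291685588725+366·47458·156483795997357542 = 5436130649005627630680001,  y_4 = 907925·156483795997357542+47458·2993711291685588725 = 284151100961715516031400
k=5:  x_5 = 907925·5436130649005627630680001+366·47458·284151100961715516031400 = 9871197838993875221878594227125,  y_5 = 907925·284151100961715516031400+47458·5436130649005627630680001 = 515975776681174635989620332458

907925 47458
1648655611249 86176609300
2993711291685588725 156483795997357542
5436130649005627630680001 284151100961715516031400
9871197838993875221878594227125 515975776681174635989620332458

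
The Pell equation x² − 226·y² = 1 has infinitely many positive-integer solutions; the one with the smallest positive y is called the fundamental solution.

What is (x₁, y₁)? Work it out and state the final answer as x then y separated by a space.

451 30

d=226: √d = [15; 30] (ℓ=1, odd), read p_1/q_1
i=0: a=15 ⇒ p=15, q=1
i=1: a=30 ⇒ p=451, q=30
fundamental: x₁=451, y₁=30  (since 203401 − 226·900 = 1)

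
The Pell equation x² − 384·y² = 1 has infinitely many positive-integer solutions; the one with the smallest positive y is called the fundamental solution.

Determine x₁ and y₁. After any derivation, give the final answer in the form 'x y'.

4801 245

[19; 1,1,2,9,2,1,1,38] for √384; ℓ=8 ⇒ convergent index 7
a_0=19:  p_0=19·1+0=19,  q_0=19·0+1=1
…
a_6=1:  p_6=1·1940+921=2861,  q_6=1·99+47=146
a_7=1:  p_7=1·2861+1940=4801,  q_7=1·146+99=245
(x₁, y₁) = (4801, 245);  4801² − 384·245² = 1 ✓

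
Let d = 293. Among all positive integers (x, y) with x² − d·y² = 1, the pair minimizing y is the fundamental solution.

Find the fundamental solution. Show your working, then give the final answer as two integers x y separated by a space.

12320649 719780

√293 → a₀=17, period (8,1,1,8,34); ℓ=5 odd so k=9
step 0: (17, 1)  from 17·(1,0) + (0,1)
…
step 2: (154, 9)  from 1·(137,8) + (17,1)
step 3: (291, 17)  from 1·(154,9) + (137,8)
step 4: (2482, 145)  from 8·(291,17) + (154,9)
…
step 7: (764593, 44668)  from 1·(679914,39721) + (84679,4947)
step 8: (1444507, 84389)  from 1·(764593,44668) + (679914,39721)
step 9: (12320649, 719780)  from 8·(1444507,84389) + (764593,44668)
(x₁, y₁) = (12320649, 719780);  12320649² − 293·719780² = 1 ✓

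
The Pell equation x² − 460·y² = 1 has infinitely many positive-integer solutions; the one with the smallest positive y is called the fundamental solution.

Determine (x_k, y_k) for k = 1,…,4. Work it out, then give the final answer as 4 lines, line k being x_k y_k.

2535751 118230
12860066268001 599603681460
65219851798297071751 3040891269731634690
330762608834754335913072001 15421886156225925189922920

d=460: √d = [21; 2,4,3,1,2,10,2,1,3,4,2,42] (ℓ=12, even), read p_11/q_11
a_0=21:  p_0=21·1+0=21,  q_0=21·0+1=1
a_1=2:  p_1=2·21+1=43,  q_1=2·1+0=2
a_2=4:  p_2=4·43+21=193,  q_2=4·2+1=9
…
a_5=2:  p_5=2·815+622=2252,  q_5=2·38+29=105
…
a_8=1:  p_8=1·48922+23335=72257,  q_8=1·2281+1088=3369
…
a_10=4:  p_10=4·265693+72257=1135029,  q_10=4·12388+3369=52921
a_11=2:  p_11=2·1135029+265693=2535751,  q_11=2·52921+12388=118230
→ (2535751, 118230).  Check: 2535751²=6430033134001, 460·118230²=6430033134000, difference 1.
(x_2, y_2) = (2535751·2535751 + 460·118230·118230, 2535751·118230 + 118230·2535751) = (12860066268001, 599603681460)
(x_3, y_3) = (2535751·12860066268001 + 460·118230·599603681460, 2535751·599603681460 + 118230·12860066268001) = (65219851798297071751, 3040891269731634690)
(x_4, y_4) = (2535751·65219851798297071751 + 460·118230·3040891269731634690, 2535751·3040891269731634690 + 118230·65219851798297071751) = (330762608834754335913072001, 15421886156225925189922920)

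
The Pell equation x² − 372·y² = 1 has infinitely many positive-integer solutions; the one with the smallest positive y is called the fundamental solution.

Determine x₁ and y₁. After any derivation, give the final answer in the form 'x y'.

[19; 3,2,12,2,3,38] for √372; ℓ=6 ⇒ convergent index 5
k=0  a_k=19  p_k/q_k = 19/1
…
k=4  a_k=2  p_k/q_k = 3491/181
k=5  a_k=3  p_k/q_k = 12151/630
→ (12151, 630).  Check: 12151²=147646801, 372·630²=147646800, difference 1.

12151 630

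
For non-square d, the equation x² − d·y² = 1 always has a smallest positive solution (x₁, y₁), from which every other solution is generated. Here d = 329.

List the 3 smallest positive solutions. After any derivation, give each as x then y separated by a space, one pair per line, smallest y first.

√329 → a₀=18, period (7,4,2,1,1,4,1,1,2,4,7,36); ℓ=12 even so k=11
k=0  a_k=18  p_k/q_k = 18/1
k=1  a_k=7  p_k/q_k = 127/7
k=2  a_k=4  p_k/q_k = 526/29
…
k=5  a_k=1  p_k/q_k = 2884/159
k=6  a_k=4  p_k/q_k = 13241/730
k=7  a_k=1  p_k/q_k = 16125/889
k=8  a_k=1  p_k/q_k = 29366/1619
k=9  a_k=2  p_k/q_k = 74857/4127
k=10  a_k=4  p_k/q_k = 328794/18127
k=11  a_k=7  p_k/q_k = 2376415/131016
(x₁, y₁) = (2376415, 131016);  2376415² − 329·131016² = 1 ✓
(x_2, y_2) = (2376415·2376415 + 329·131016·131016, 2376415·131016 + 131016·2376415) = (11294696504449, 622696775280)
(x_3, y_3) = (2376415·11294696504449 + 329·131016·622696775280, 2376415·622696775280 + 131016·11294696504449) = (53681772387237964255, 2959571914453911384)

2376415 131016
11294696504449 622696775280
53681772387237964255 2959571914453911384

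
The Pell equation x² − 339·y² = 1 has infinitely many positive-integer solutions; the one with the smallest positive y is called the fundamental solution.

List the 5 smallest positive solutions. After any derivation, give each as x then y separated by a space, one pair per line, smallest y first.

97970 5321
19196241799 1042596740
3761311617998090 204286405230279
736991398411349512801 40027878239778270520
144406094600958511920229850 7843062462097867920458521

√339 = [18; 2,2,2,1,17,1,2,2,2,36, …], period ℓ=10 (even) → k=9
i=0: a=18 ⇒ p=18, q=1
i=1: a=2 ⇒ p=37, q=2
…
i=4: a=1 ⇒ p=313, q=17
i=5: a=17 ⇒ p=5542, q=301
…
i=7: a=2 ⇒ p=17252, q=937
i=8: a=2 ⇒ p=40359, q=2192
i=9: a=2 ⇒ p=97970, q=5321
(x₁, y₁) = (97970, 5321);  97970² − 339·5321² = 1 ✓
n=2: (97970,5321)∘(97970,5321) = (97970·97970+339·5321·5321, 97970·5321+5321·97970) = (19196241799,1042596740)
n=3: (19196241799,1042596740)∘(97970,5321) = (97970·19196241799+339·5321·1042596740, 97970·1042596740+5321·19196241799) = (3761311617998090,204286405230279)
n=4: (3761311617998090,204286405230279)∘(97970,5321) = (97970·3761311617998090+339·5321·204286405230279, 97970·204286405230279+5321·3761311617998090) = (736991398411349512801,40027878239778270520)
n=5: (736991398411349512801,40027878239778270520)∘(97970,5321) = (97970·736991398411349512801+339·5321·40027878239778270520, 97970·40027878239778270520+5321·736991398411349512801) = (144406094600958511920229850,7843062462097867920458521)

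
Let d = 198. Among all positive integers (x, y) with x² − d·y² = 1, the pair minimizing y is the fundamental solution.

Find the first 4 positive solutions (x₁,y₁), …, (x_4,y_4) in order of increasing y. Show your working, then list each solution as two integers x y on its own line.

[14; 14,28] for √198; ℓ=2 ⇒ convergent index 1
step 0: (14, 1)  from 14·(1,0) + (0,1)
step 1: (197, 14)  from 14·(14,1) + (1,0)
fundamental: x₁=197, y₁=14  (since 38809 − 198·196 = 1)
(197+14√198)^2 = 77617 + 5516√198
(197+14√198)^3 = 30580901 + 2173290√198
(197+14√198)^4 = 12048797377 + 856270744√198

197 14
77617 5516
30580901 2173290
12048797377 856270744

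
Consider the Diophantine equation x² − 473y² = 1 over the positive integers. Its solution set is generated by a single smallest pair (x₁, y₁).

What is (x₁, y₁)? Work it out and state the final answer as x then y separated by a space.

[21; 1,2,1,42] for √473; ℓ=4 ⇒ convergent index 3
i=0: a=21 ⇒ p=21, q=1
i=1: a=1 ⇒ p=22, q=1
i=2: a=2 ⇒ p=65, q=3
i=3: a=1 ⇒ p=87, q=4
fundamental: x₁=87, y₁=4  (since 7569 − 473·16 = 1)

87 4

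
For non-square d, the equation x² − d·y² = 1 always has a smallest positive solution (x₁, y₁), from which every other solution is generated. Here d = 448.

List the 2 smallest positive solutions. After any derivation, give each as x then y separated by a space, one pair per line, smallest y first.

127 6
32257 1524

√448 → a₀=21, period (6,42); ℓ=2 even so k=1
k=0  a_k=21  p_k/q_k = 21/1
k=1  a_k=6  p_k/q_k = 127/6
(x₁, y₁) = (127, 6);  127² − 448·6² = 1 ✓
(x_2, y_2) = (127·127 + 448·6·6, 127·6 + 6·127) = (32257, 1524)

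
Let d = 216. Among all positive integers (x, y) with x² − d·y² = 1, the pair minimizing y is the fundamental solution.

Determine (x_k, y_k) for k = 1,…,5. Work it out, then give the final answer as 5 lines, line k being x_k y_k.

485 33
470449 32010
456335045 31049667
442644523201 30118144980
429364731169925 29214569580933

d=216: √d = [14; 1,2,3,2,1,28] (ℓ=6, even), read p_5/q_5
i=0: a=14 ⇒ p=14, q=1
i=1: a=1 ⇒ p=15, q=1
…
i=4: a=2 ⇒ p=338, q=23
i=5: a=1 ⇒ p=485, q=33
→ (485, 33).  Check: 485²=235225, 216·33²=235224, difference 1.
n=2: (485,33)∘(485,33) = (485·485+216·33·33, 485·33+33·485) = (470449,32010)
n=3: (470449,32010)∘(485,33) = (485·470449+216·33·32010, 485·32010+33·470449) = (456335045,31049667)
n=4: (456335045,31049667)∘(485,33) = (485·456335045+216·33·31049667, 485·31049667+33·456335045) = (442644523201,30118144980)
n=5: (442644523201,30118144980)∘(485,33) = (485·442644523201+216·33·30118144980, 485·30118144980+33·442644523201) = (429364731169925,29214569580933)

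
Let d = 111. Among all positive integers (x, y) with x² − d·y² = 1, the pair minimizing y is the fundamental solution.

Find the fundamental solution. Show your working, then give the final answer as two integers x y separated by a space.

295 28

√111 → a₀=10, period (1,1,6,1,1,20); ℓ=6 even so k=5
k=0  a_k=10  p_k/q_k = 10/1
…
k=4  a_k=1  p_k/q_k = 158/15
k=5  a_k=1  p_k/q_k = 295/28
(x₁, y₁) = (295, 28);  295² − 111·28² = 1 ✓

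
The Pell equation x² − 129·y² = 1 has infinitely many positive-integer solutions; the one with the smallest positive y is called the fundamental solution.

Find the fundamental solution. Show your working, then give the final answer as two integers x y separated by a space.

√129 → a₀=11, period (2,1,3,1,6,1,3,1,2,22); ℓ=10 even so k=9
i=0: a=11 ⇒ p=11, q=1
i=1: a=2 ⇒ p=23, q=2
…
i=3: a=3 ⇒ p=125, q=11
i=4: a=1 ⇒ p=159, q=14
i=5: a=6 ⇒ p=1079, q=95
i=6: a=1 ⇒ p=1238, q=109
…
i=8: a=1 ⇒ p=6031, q=531
i=9: a=2 ⇒ p=16855, q=1484
(x₁, y₁) = (16855, 1484);  16855² − 129·1484² = 1 ✓

16855 1484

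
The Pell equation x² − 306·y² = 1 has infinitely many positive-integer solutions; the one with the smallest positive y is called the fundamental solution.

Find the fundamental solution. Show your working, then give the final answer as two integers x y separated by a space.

d=306: √d = [17; 2,34] (ℓ=2, even), read p_1/q_1
k=0  a_k=17  p_k/q_k = 17/1
k=1  a_k=2  p_k/q_k = 35/2
(x₁, y₁) = (35, 2);  35² − 306·2² = 1 ✓

35 2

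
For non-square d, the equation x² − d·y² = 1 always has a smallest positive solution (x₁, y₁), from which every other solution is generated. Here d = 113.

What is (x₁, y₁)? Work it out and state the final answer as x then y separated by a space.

1204353 113296

√113 = [10; 1,1,1,2,2,1,1,1,20, …], period ℓ=9 (odd) → k=17
a_0=10:  p_0=10·1+0=10,  q_0=10·0+1=1
…
a_2=1:  p_2=1·11+10=21,  q_2=1·1+1=2
…
a_4=2:  p_4=2·32+21=85,  q_4=2·3+2=8
…
a_7=1:  p_7=1·287+202=489,  q_7=1·27+19=46
a_8=1:  p_8=1·489+287=776,  q_8=1·46+27=73
…
a_11=1:  p_11=1·16785+16009=32794,  q_11=1·1579+1506=3085
a_12=1:  p_12=1·32794+16785=49579,  q_12=1·3085+1579=4664
…
a_14=2:  p_14=2·131952+49579=313483,  q_14=2·12413+4664=29490
a_15=1:  p_15=1·313483+131952=445435,  q_15=1·29490+12413=41903
a_16=1:  p_16=1·445435+313483=758918,  q_16=1·41903+29490=71393
a_17=1:  p_17=1·758918+445435=1204353,  q_17=1·71393+41903=113296
fundamental: x₁=1204353, y₁=113296  (since 1450466148609 − 113·12835983616 = 1)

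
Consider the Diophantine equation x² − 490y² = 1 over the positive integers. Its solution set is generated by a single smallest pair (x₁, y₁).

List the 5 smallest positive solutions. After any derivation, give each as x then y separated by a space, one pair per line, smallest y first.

1039681 46968
2161873163521 97663474416
4495316905044313921 203077717488555624
9347391150304592810234881 422272088792340335957472
19436609957075163398170578312001 878056535095215307939712337240

[22; 7,2,1,4,4,4,1,2,7,44] for √490; ℓ=10 ⇒ convergent index 9
k=0  a_k=22  p_k/q_k = 22/1
k=1  a_k=7  p_k/q_k = 155/7
k=2  a_k=2  p_k/q_k = 332/15
…
k=4  a_k=4  p_k/q_k = 2280/103
k=5  a_k=4  p_k/q_k = 9607/434
k=6  a_k=4  p_k/q_k = 40708/1839
k=7  a_k=1  p_k/q_k = 50315/2273
k=8  a_k=2  p_k/q_k = 141338/6385
k=9  a_k=7  p_k/q_k = 1039681/46968
fundamental: x₁=1039681, y₁=46968  (since 1080936581761 − 490·2205993024 = 1)
n=2: (1039681,46968)∘(1039681,46968) = (1039681·1039681+490·46968·46968, 1039681·46968+46968·1039681) = (2161873163521,97663474416)
n=3: (2161873163521,97663474416)∘(1039681,46968) = (1039681·2161873163521+490·46968·97663474416, 1039681·97663474416+46968·2161873163521) = (4495316905044313921,203077717488555624)
n=4: (4495316905044313921,203077717488555624)∘(1039681,46968) = (1039681·4495316905044313921+490·46968·203077717488555624, 1039681·203077717488555624+46968·4495316905044313921) = (9347391150304592810234881,422272088792340335957472)
n=5: (9347391150304592810234881,422272088792340335957472)∘(1039681,46968) = (1039681·9347391150304592810234881+490·46968·422272088792340335957472, 1039681·422272088792340335957472+46968·9347391150304592810234881) = (19436609957075163398170578312001,878056535095215307939712337240)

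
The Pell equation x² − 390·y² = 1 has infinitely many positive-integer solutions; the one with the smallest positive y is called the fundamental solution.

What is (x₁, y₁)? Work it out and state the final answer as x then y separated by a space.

79 4

[19; 1,2,1,38] for √390; ℓ=4 ⇒ convergent index 3
step 0: (19, 1)  from 19·(1,0) + (0,1)
step 1: (20, 1)  from 1·(19,1) + (1,0)
step 2: (59, 3)  from 2·(20,1) + (19,1)
step 3: (79, 4)  from 1·(59,3) + (20,1)
→ (79, 4).  Check: 79²=6241, 390·4²=6240, difference 1.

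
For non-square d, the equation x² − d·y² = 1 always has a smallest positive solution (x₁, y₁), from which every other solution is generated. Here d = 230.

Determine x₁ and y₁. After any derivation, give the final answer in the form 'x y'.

d=230: √d = [15; 6,30] (ℓ=2, even), read p_1/q_1
step 0: (15, 1)  from 15·(1,0) + (0,1)
step 1: (91, 6)  from 6·(15,1) + (1,0)
fundamental: x₁=91, y₁=6  (since 8281 − 230·36 = 1)

91 6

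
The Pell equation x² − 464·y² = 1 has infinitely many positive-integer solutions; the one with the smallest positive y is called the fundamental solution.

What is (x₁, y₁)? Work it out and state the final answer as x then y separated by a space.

9801 455

√464 → a₀=21, period (1,1,5,1,1,1,5,1,1,42); ℓ=10 even so k=9
step 0: (21, 1)  from 21·(1,0) + (0,1)
step 1: (22, 1)  from 1·(21,1) + (1,0)
step 2: (43, 2)  from 1·(22,1) + (21,1)
…
step 5: (517, 24)  from 1·(280,13) + (237,11)
…
step 8: (5299, 246)  from 1·(4502,209) + (797,37)
step 9: (9801, 455)  from 1·(5299,246) + (4502,209)
→ (9801, 455).  Check: 9801²=96059601, 464·455²=96059600, difference 1.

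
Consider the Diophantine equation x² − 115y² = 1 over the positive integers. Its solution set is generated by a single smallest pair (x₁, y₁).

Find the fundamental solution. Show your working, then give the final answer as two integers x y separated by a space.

√115 → a₀=10, period (1,2,1,1,1,1,1,2,1,20); ℓ=10 even so k=9
i=0: a=10 ⇒ p=10, q=1
…
i=3: a=1 ⇒ p=43, q=4
…
i=6: a=1 ⇒ p=193, q=18
…
i=8: a=2 ⇒ p=815, q=76
i=9: a=1 ⇒ p=1126, q=105
(x₁, y₁) = (1126, 105);  1126² − 115·105² = 1 ✓

1126 105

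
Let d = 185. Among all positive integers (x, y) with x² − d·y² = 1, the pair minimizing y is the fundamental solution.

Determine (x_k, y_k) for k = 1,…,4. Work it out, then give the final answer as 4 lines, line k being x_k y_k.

9249 680
171088001 12578640
3164785833249 232679682040
58542208172352001 4304108745797280

[13; 1,1,1,1,26] for √185; ℓ=5 ⇒ convergent index 9
i=0: a=13 ⇒ p=13, q=1
…
i=2: a=1 ⇒ p=27, q=2
…
i=5: a=26 ⇒ p=1809, q=133
…
i=7: a=1 ⇒ p=3686, q=271
i=8: a=1 ⇒ p=5563, q=409
i=9: a=1 ⇒ p=9249, q=680
fundamental: x₁=9249, y₁=680  (since 85544001 − 185·462400 = 1)
k=2:  x_2 = 9249·9249+185·680·680 = 171088001,  y_2 = 9249·680+680·9249 = 12578640
k=3:  x_3 = 9249·171088001+185·680·12578640 = 3164785833249,  y_3 = 9249·12578640+680·171088001 = 232679682040
k=4:  x_4 = 9249·3164785833249+185·680·232679682040 = 58542208172352001,  y_4 = 9249·232679682040+680·3164785833249 = 4304108745797280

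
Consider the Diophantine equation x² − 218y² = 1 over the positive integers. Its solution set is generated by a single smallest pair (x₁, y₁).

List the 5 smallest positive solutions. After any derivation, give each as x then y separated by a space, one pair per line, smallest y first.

[14; 1,3,3,1,28] for √218; ℓ=5 ⇒ convergent index 9
step 0: (14, 1)  from 14·(1,0) + (0,1)
step 1: (15, 1)  from 1·(14,1) + (1,0)
…
step 4: (251, 17)  from 1·(192,13) + (59,4)
step 5: (7220, 489)  from 28·(251,17) + (192,13)
step 6: (7471, 506)  from 1·(7220,489) + (251,17)
step 7: (29633, 2007)  from 3·(7471,506) + (7220,489)
step 8: (96370, 6527)  from 3·(29633,2007) + (7471,506)
step 9: (126003, 8534)  from 1·(96370,6527) + (29633,2007)
fundamental: x₁=126003, y₁=8534  (since 15876756009 − 218·72829156 = 1)
n=2: (126003,8534)∘(126003,8534) = (126003·126003+218·8534·8534, 126003·8534+8534·126003) = (31753512017,2150619204)
n=3: (31753512017,2150619204)∘(126003,8534) = (126003·31753512017+218·8534·2150619204, 126003·2150619204+8534·31753512017) = (8002075549230099,541968943114690)
n=4: (8002075549230099,541968943114690)∘(126003,8534) = (126003·8002075549230099+218·8534·541968943114690, 126003·541968943114690+8534·8002075549230099) = (2016571050827526816577,136579425476409948936)
n=5: (2016571050827526816577,136579425476409948936)∘(126003,8534) = (126003·2016571050827526816577+218·8534·136579425476409948936, 126003·136579425476409948936+8534·2016571050827526816577) = (508188004226839647389073363,34418834696066196648450926)

126003 8534
31753512017 2150619204
8002075549230099 541968943114690
2016571050827526816577 136579425476409948936
508188004226839647389073363 34418834696066196648450926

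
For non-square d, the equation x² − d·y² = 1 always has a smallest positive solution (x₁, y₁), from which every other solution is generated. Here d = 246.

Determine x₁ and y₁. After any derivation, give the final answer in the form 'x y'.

88805 5662

d=246: √d = [15; 1,2,5,1,14,1,5,2,1,30] (ℓ=10, even), read p_9/q_9
i=0: a=15 ⇒ p=15, q=1
i=1: a=1 ⇒ p=16, q=1
…
i=3: a=5 ⇒ p=251, q=16
i=4: a=1 ⇒ p=298, q=19
i=5: a=14 ⇒ p=4423, q=282
i=6: a=1 ⇒ p=4721, q=301
i=7: a=5 ⇒ p=28028, q=1787
i=8: a=2 ⇒ p=60777, q=3875
i=9: a=1 ⇒ p=88805, q=5662
(x₁, y₁) = (88805, 5662);  88805² − 246·5662² = 1 ✓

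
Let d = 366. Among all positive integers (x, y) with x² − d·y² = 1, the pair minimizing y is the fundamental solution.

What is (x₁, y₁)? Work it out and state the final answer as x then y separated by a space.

[19; 7,1,1,1,2,12,2,1,1,1,7,38] for √366; ℓ=12 ⇒ convergent index 11
i=0: a=19 ⇒ p=19, q=1
…
i=2: a=1 ⇒ p=153, q=8
…
i=4: a=1 ⇒ p=440, q=23
…
i=8: a=1 ⇒ p=44499, q=2326
…
i=10: a=1 ⇒ p=119053, q=6223
i=11: a=7 ⇒ p=907925, q=47458
→ (907925, 47458).  Check: 907925²=824327805625, 366·47458²=824327805624, difference 1.

907925 47458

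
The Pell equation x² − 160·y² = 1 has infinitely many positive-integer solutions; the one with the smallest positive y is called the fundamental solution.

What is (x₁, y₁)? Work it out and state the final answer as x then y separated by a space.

721 57

d=160: √d = [12; 1,1,1,5,1,1,1,24] (ℓ=8, even), read p_7/q_7
a_0=12:  p_0=12·1+0=12,  q_0=12·0+1=1
…
a_2=1:  p_2=1·13+12=25,  q_2=1·1+1=2
…
a_5=1:  p_5=1·215+38=253,  q_5=1·17+3=20
a_6=1:  p_6=1·253+215=468,  q_6=1·20+17=37
a_7=1:  p_7=1·468+253=721,  q_7=1·37+20=57
fundamental: x₁=721, y₁=57  (since 519841 − 160·3249 = 1)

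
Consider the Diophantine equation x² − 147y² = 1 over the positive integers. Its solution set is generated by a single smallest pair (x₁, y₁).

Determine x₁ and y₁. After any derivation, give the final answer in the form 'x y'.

√147 → a₀=12, period (8,24); ℓ=2 even so k=1
a_0=12:  p_0=12·1+0=12,  q_0=12·0+1=1
a_1=8:  p_1=8·12+1=97,  q_1=8·1+0=8
(x₁, y₁) = (97, 8);  97² − 147·8² = 1 ✓

97 8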